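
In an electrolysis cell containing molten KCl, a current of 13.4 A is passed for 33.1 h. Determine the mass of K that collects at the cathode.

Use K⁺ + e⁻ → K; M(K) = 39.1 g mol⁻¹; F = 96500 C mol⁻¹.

Q = I·t = 13.40 A × 119160 s = 1597000 C.
n(e⁻) = Q/F = 1597000 / 96500 = 16.55 mol.
K⁺ + e⁻ → K, so n(K) = n(e⁻)/1 = 16.55 mol.
m = n·M = 16.55 × 39.1 = 647 g.

647 g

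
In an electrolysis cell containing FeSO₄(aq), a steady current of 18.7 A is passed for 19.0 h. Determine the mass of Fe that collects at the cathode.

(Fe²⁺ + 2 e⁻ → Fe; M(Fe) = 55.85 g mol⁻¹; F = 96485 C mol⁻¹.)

370 g

Q = I·t = 18.70 A × 68400 s = 1279000 C.
n(e⁻) = Q/F = 1279000 / 96485 = 13.26 mol.
Fe²⁺ + 2 e⁻ → Fe, so n(Fe) = n(e⁻)/2 = 6.628 mol.
m = n·M = 6.628 × 55.85 = 370 g.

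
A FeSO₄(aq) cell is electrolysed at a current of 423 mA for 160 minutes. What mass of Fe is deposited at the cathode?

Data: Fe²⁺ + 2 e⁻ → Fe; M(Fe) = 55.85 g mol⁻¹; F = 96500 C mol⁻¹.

1.18 g

Q = I·t = 0.4230 A × 9600.0 s = 4061 C.
n(e⁻) = Q/F = 4061 / 96500 = 0.04208 mol.
Fe²⁺ + 2 e⁻ → Fe, so n(Fe) = n(e⁻)/2 = 0.02104 mol.
m = n·M = 0.02104 × 55.85 = 1.18 g.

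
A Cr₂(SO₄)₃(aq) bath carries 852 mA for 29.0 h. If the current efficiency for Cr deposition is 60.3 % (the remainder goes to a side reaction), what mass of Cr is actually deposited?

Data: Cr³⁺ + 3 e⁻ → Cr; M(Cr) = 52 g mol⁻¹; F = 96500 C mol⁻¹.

9.63 g

Q = I·t = 0.8520 × 104400 = 88950 C.
n(e⁻) = 88950/96500 = 0.9217 mol; theoretically n(Cr) = 0.9217/3 = 0.3072 mol, m_theo = 15.98 g.
At 60.3 % efficiency, m_actual = 0.603 × 15.98 = 9.63 g.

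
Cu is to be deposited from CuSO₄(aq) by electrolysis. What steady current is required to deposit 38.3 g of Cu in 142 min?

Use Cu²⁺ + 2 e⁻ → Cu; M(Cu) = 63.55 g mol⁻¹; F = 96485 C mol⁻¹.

13.7 A

n(Cu) = 38.3 / 63.55 = 0.6027 mol.
n(e⁻) = 2 × 0.6027 = 1.205 mol.
Q = n(e⁻)·F = 1.205 × 96485 = 116300 C.
I = Q/t = 116300 / 8520.0 s = 13.7 A.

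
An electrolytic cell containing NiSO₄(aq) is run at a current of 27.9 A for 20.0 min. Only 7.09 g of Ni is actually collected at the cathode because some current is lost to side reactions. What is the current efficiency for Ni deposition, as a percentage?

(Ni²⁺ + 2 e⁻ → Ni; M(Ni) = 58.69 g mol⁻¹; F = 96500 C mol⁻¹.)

69.6 %

Q = I·t = 27.90 × 1200.0 = 33480 C; n(e⁻) = 33480/96500 = 0.3469 mol.
Theoretical n(Ni) = n(e⁻)/2 = 0.1735 mol, i.e. m_theo = 0.1735 × 58.69 = 10.18 g.
Efficiency = m_actual / m_theo = 7.09 / 10.18 = 69.6 %.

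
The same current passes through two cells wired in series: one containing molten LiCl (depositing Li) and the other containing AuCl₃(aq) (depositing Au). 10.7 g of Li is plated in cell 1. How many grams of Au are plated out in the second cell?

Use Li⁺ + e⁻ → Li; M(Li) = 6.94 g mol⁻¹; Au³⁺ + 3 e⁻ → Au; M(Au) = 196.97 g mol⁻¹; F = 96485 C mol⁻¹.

101 g

n(Li) = 10.7 / 6.94 = 1.542 mol.
Since Li⁺ + e⁻ → Li, n(e⁻) passed = 1 × 1.542 = 1.542 mol.
Cells in series carry the same charge, so the same 1.542 mol of electrons passes through cell 2.
Au³⁺ + 3 e⁻ → Au, so n(Au) = 1.542 / 3 = 0.5139 mol.
m(Au) = 0.5139 × 196.97 = 101 g.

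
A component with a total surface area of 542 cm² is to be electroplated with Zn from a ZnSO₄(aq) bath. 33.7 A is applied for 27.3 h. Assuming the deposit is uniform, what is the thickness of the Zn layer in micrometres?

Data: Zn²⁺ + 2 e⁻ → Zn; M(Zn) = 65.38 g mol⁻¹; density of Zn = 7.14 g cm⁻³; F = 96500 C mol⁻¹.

2900 μm

Q = I·t = 33.70 × 98280 = 3312000 C; n(e⁻) = 34.32 mol.
n(Zn) = n(e⁻)/2 = 17.16 mol, so m = 17.16 × 65.38 = 1122 g.
Volume = m/ρ = 1122 / 7.14 = 157.1 cm³.
Thickness = V/A = 157.1 / 542 = 0.290 cm = 2900 μm.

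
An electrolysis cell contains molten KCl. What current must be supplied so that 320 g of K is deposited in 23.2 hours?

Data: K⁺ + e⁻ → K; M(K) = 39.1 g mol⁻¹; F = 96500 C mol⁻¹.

n(K) = 320 / 39.1 = 8.184 mol.
n(e⁻) = 1 × 8.184 = 8.184 mol.
Q = n(e⁻)·F = 8.184 × 96500 = 789800 C.
I = Q/t = 789800 / 83520 s = 9.46 A.

9.46 A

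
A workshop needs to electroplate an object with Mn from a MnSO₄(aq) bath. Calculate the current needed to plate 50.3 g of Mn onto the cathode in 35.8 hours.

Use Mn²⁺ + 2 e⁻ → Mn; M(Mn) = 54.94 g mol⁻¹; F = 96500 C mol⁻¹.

n(Mn) = 50.3 / 54.94 = 0.9155 mol.
n(e⁻) = 2 × 0.9155 = 1.831 mol.
Q = n(e⁻)·F = 1.831 × 96500 = 176700 C.
I = Q/t = 176700 / 128880 s = 1.37 A.

1.37 A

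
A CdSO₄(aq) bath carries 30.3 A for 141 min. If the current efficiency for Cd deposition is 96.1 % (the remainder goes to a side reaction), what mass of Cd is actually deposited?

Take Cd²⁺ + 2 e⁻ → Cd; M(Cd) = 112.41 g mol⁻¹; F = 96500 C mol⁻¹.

143 g

Q = I·t = 30.30 × 8460.0 = 256300 C.
n(e⁻) = 256300/96500 = 2.656 mol; theoretically n(Cd) = 2.656/2 = 1.328 mol, m_theo = 149.3 g.
At 96.1 % efficiency, m_actual = 0.961 × 149.3 = 143 g.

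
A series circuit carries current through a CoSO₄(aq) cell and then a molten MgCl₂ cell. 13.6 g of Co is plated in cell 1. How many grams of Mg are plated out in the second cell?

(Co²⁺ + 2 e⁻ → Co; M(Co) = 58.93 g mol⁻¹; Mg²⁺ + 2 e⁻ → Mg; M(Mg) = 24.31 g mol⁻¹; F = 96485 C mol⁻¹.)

n(Co) = 13.6 / 58.93 = 0.2308 mol.
Since Co²⁺ + 2 e⁻ → Co, n(e⁻) passed = 2 × 0.2308 = 0.4616 mol.
Cells in series carry the same charge, so the same 0.4616 mol of electrons passes through cell 2.
Mg²⁺ + 2 e⁻ → Mg, so n(Mg) = 0.4616 / 2 = 0.2308 mol.
m(Mg) = 0.2308 × 24.31 = 5.61 g.

5.61 g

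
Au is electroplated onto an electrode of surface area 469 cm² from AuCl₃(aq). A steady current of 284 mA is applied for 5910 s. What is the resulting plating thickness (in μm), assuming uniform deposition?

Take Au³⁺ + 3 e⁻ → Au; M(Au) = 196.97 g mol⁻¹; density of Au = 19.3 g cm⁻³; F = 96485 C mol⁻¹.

Q = I·t = 0.2840 × 5910.0 = 1678 C; n(e⁻) = 0.01740 mol.
n(Au) = n(e⁻)/3 = 0.005799 mol, so m = 0.005799 × 196.97 = 1.142 g.
Volume = m/ρ = 1.142 / 19.3 = 0.05918 cm³.
Thickness = V/A = 0.05918 / 469 = 1.26 × 10⁻⁴ cm = 1.26 μm.

1.26 μm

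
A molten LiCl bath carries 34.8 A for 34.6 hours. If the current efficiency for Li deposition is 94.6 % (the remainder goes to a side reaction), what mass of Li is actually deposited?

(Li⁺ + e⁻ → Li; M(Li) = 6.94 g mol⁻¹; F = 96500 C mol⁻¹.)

Q = I·t = 34.80 × 124560 = 4335000 C.
n(e⁻) = 4335000/96500 = 44.92 mol; theoretically n(Li) = 44.92/1 = 44.92 mol, m_theo = 311.7 g.
At 94.6 % efficiency, m_actual = 0.946 × 311.7 = 295 g.

295 g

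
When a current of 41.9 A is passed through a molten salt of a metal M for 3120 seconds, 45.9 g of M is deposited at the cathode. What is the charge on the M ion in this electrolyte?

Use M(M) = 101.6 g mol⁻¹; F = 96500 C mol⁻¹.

Q = I·t = 41.90 A × 3120.0 s = 130700 C, so n(e⁻) = 130700/96500 = 1.355 mol.
n(M) deposited = 45.9 / 101.6 = 0.4518 mol.
Electrons per atom = n(e⁻)/n(M) = 1.355 / 0.4518 = 3.00 ≈ 3, so the ion is M³⁺.

+3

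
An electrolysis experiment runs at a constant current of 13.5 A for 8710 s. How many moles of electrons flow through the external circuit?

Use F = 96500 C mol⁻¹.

1.22 mol

Q = I·t = 13.50 A × 8710.0 s = 117600 C.
n(e⁻) = Q/F = 117600 / 96500 = 1.22 mol.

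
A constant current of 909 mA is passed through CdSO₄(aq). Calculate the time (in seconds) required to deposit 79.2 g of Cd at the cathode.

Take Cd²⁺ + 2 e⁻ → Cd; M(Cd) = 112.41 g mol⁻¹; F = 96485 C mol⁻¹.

1.50 × 10⁵ s

n(Cd) = m/M = 79.2 / 112.41 = 0.7046 mol.
Each Cd atom requires 2 electrons, so n(e⁻) = 2 × 0.7046 = 1.409 mol.
Q = n(e⁻)·F = 1.409 × 96485 = 136000 C.
t = Q/I = 136000 / 0.9090 A = 149600 s.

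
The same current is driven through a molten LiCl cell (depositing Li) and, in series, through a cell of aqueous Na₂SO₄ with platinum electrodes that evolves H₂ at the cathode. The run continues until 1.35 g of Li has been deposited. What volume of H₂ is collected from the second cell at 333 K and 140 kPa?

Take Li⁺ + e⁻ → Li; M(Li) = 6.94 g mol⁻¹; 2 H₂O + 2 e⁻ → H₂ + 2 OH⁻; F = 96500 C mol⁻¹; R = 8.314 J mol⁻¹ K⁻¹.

n(Li) = 1.35 / 6.94 = 0.1945 mol, so n(e⁻) = 1 × 0.1945 = 0.1945 mol.
The cells are in series, so the same 0.1945 mol of electrons passes through the second cell.
2 H₂O + 2 e⁻ → H₂ + 2 OH⁻ — 2 mol e⁻ per mol H₂, so n(H₂) = 0.1945/2 = 0.09726 mol.
V = nRT/P = (0.09726 × 8.314 × 333) / (140 × 10³) = 0.00192 m³ = 1.92 L.

1.92 L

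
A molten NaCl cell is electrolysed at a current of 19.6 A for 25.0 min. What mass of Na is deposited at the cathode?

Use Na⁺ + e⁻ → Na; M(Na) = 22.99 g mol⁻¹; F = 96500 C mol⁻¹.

7.00 g

Q = I·t = 19.60 A × 1500.0 s = 29400 C.
n(e⁻) = Q/F = 29400 / 96500 = 0.3047 mol.
Na⁺ + e⁻ → Na, so n(Na) = n(e⁻)/1 = 0.3047 mol.
m = n·M = 0.3047 × 22.99 = 7.00 g.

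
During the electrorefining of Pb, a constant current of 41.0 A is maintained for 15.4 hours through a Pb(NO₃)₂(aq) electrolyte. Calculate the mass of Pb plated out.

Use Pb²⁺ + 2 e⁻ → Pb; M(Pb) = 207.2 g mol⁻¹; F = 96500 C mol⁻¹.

2440 g

Q = I·t = 41.00 A × 55440 s = 2273000 C.
n(e⁻) = Q/F = 2273000 / 96500 = 23.55 mol.
Pb²⁺ + 2 e⁻ → Pb, so n(Pb) = n(e⁻)/2 = 11.78 mol.
m = n·M = 11.78 × 207.2 = 2440 g.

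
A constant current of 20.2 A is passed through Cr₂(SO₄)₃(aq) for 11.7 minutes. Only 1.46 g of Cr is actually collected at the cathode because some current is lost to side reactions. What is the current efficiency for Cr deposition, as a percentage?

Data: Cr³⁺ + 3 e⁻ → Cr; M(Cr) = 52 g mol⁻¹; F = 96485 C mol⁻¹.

Q = I·t = 20.20 × 702.00 = 14180 C; n(e⁻) = 14180/96485 = 0.1470 mol.
Theoretical n(Cr) = n(e⁻)/3 = 0.04899 mol, i.e. m_theo = 0.04899 × 52 = 2.547 g.
Efficiency = m_actual / m_theo = 1.46 / 2.547 = 57.3 %.

57.3 %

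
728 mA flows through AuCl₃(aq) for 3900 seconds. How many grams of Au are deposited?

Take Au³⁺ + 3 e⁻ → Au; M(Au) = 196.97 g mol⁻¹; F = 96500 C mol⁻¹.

Q = I·t = 0.7280 A × 3900.0 s = 2839 C.
n(e⁻) = Q/F = 2839 / 96500 = 0.02942 mol.
Au³⁺ + 3 e⁻ → Au, so n(Au) = n(e⁻)/3 = 0.009807 mol.
m = n·M = 0.009807 × 196.97 = 1.93 g.

1.93 g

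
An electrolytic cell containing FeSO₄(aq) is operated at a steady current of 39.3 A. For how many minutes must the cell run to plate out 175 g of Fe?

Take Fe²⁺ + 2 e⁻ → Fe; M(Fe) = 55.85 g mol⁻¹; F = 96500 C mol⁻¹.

n(Fe) = m/M = 175 / 55.85 = 3.133 mol.
Each Fe atom requires 2 electrons, so n(e⁻) = 2 × 3.133 = 6.267 mol.
Q = n(e⁻)·F = 6.267 × 96500 = 604700 C.
t = Q/I = 604700 / 39.30 A = 15390 s = 256 min.

256 min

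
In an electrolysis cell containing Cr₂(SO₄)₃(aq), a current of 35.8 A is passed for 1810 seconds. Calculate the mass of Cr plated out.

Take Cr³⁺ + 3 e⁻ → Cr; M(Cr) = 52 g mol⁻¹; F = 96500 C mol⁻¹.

Q = I·t = 35.80 A × 1810.0 s = 64800 C.
n(e⁻) = Q/F = 64800 / 96500 = 0.6715 mol.
Cr³⁺ + 3 e⁻ → Cr, so n(Cr) = n(e⁻)/3 = 0.2238 mol.
m = n·M = 0.2238 × 52 = 11.6 g.

11.6 g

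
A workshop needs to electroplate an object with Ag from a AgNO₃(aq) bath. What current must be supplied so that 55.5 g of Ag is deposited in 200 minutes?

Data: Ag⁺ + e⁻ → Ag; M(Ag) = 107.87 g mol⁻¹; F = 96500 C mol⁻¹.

4.14 A

n(Ag) = 55.5 / 107.87 = 0.5145 mol.
n(e⁻) = 1 × 0.5145 = 0.5145 mol.
Q = n(e⁻)·F = 0.5145 × 96500 = 49650 C.
I = Q/t = 49650 / 12000 s = 4.14 A.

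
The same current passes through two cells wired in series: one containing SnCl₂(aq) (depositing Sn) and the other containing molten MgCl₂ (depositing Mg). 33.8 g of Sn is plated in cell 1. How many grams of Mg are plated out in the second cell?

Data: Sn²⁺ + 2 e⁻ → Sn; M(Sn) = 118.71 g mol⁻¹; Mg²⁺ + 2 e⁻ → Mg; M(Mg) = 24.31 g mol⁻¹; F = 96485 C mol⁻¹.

6.92 g

n(Sn) = 33.8 / 118.71 = 0.2847 mol.
Since Sn²⁺ + 2 e⁻ → Sn, n(e⁻) passed = 2 × 0.2847 = 0.5695 mol.
Cells in series carry the same charge, so the same 0.5695 mol of electrons passes through cell 2.
Mg²⁺ + 2 e⁻ → Mg, so n(Mg) = 0.5695 / 2 = 0.2847 mol.
m(Mg) = 0.2847 × 24.31 = 6.92 g.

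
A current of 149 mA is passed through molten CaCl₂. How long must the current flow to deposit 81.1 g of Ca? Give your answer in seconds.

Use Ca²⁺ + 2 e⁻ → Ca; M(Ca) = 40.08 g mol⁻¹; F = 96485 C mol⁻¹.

n(Ca) = m/M = 81.1 / 40.08 = 2.023 mol.
Each Ca atom requires 2 electrons, so n(e⁻) = 2 × 2.023 = 4.047 mol.
Q = n(e⁻)·F = 4.047 × 96485 = 390500 C.
t = Q/I = 390500 / 0.1490 A = 2621000 s.

2.62 × 10⁶ s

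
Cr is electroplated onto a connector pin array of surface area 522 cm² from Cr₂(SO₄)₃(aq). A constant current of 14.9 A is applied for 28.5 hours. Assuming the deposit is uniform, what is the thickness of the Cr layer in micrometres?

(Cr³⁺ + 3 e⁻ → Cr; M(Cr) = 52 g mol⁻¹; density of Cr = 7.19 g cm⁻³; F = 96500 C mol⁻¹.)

732 μm

Q = I·t = 14.90 × 102600 = 1529000 C; n(e⁻) = 15.84 mol.
n(Cr) = n(e⁻)/3 = 5.281 mol, so m = 5.281 × 52 = 274.6 g.
Volume = m/ρ = 274.6 / 7.19 = 38.19 cm³.
Thickness = V/A = 38.19 / 522 = 0.0732 cm = 732 μm.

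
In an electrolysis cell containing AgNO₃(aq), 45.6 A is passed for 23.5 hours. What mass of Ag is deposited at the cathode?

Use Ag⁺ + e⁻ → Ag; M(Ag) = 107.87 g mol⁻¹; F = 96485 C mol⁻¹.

Q = I·t = 45.60 A × 84600 s = 3858000 C.
n(e⁻) = Q/F = 3858000 / 96485 = 39.98 mol.
Ag⁺ + e⁻ → Ag, so n(Ag) = n(e⁻)/1 = 39.98 mol.
m = n·M = 39.98 × 107.87 = 4310 g.

4310 g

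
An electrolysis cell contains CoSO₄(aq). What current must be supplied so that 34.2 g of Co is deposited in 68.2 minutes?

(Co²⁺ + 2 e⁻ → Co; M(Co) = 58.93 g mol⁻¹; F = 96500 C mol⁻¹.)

n(Co) = 34.2 / 58.93 = 0.5803 mol.
n(e⁻) = 2 × 0.5803 = 1.161 mol.
Q = n(e⁻)·F = 1.161 × 96500 = 112000 C.
I = Q/t = 112000 / 4092.0 s = 27.4 A.

27.4 A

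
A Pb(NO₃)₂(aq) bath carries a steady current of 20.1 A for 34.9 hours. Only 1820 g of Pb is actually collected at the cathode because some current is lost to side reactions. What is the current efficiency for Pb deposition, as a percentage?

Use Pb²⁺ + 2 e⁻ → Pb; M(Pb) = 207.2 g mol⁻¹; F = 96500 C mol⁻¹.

67.1 %

Q = I·t = 20.10 × 125640 = 2525000 C; n(e⁻) = 2525000/96500 = 26.17 mol.
Theoretical n(Pb) = n(e⁻)/2 = 13.08 mol, i.e. m_theo = 13.08 × 207.2 = 2711 g.
Efficiency = m_actual / m_theo = 1820 / 2711 = 67.1 %.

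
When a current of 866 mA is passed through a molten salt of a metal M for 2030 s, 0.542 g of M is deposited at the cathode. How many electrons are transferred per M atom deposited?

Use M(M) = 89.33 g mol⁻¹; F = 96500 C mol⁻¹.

3

Q = I·t = 0.8660 A × 2030.0 s = 1758 C, so n(e⁻) = 1758/96500 = 0.01822 mol.
n(M) deposited = 0.542 / 89.33 = 0.006067 mol.
Electrons per atom = n(e⁻)/n(M) = 0.01822 / 0.006067 = 3.00 ≈ 3, so the ion is M³⁺.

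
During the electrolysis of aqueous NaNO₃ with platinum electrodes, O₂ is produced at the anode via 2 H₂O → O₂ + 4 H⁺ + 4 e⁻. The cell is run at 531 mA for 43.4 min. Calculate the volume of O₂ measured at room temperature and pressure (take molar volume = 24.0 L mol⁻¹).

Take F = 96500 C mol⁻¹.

Q = I·t = 0.5310 A × 2604.0 s = 1383 C.
n(e⁻) = Q/F = 1383 / 96500 = 0.01433 mol.
4 electrons are transferred per O₂ molecule, so n(O₂) = 0.01433 / 4 = 0.003582 mol.
V = n × V_m = 0.003582 × 24.0 = 0.0860 L.

0.0860 L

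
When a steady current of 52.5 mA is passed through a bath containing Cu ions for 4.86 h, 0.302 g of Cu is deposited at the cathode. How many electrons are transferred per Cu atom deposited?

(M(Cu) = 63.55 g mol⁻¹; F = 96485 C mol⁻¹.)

2

Q = I·t = 0.05250 A × 17496 s = 918.5 C, so n(e⁻) = 918.5/96485 = 0.009520 mol.
n(Cu) deposited = 0.302 / 63.55 = 0.004752 mol.
Electrons per atom = n(e⁻)/n(Cu) = 0.009520 / 0.004752 = 2.00 ≈ 2, so the ion is Cu²⁺.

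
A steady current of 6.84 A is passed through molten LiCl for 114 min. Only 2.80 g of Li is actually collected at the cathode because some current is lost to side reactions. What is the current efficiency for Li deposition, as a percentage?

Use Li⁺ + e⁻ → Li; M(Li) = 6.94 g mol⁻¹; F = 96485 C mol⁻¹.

83.2 %

Q = I·t = 6.840 × 6840.0 = 46790 C; n(e⁻) = 46790/96485 = 0.4849 mol.
Theoretical n(Li) = n(e⁻)/1 = 0.4849 mol, i.e. m_theo = 0.4849 × 6.94 = 3.365 g.
Efficiency = m_actual / m_theo = 2.80 / 3.365 = 83.2 %.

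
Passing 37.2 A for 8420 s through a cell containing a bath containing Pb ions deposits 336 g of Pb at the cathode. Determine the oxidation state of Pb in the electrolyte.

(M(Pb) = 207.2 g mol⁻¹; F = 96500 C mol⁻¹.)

Q = I·t = 37.20 A × 8420.0 s = 313200 C, so n(e⁻) = 313200/96500 = 3.246 mol.
n(Pb) deposited = 336 / 207.2 = 1.622 mol.
Electrons per atom = n(e⁻)/n(Pb) = 3.246 / 1.622 = 2.00 ≈ 2, so the ion is Pb²⁺.

+2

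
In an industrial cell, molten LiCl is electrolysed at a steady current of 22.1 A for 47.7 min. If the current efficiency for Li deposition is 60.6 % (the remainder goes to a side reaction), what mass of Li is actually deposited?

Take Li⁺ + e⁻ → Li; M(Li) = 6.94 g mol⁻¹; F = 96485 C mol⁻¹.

2.76 g

Q = I·t = 22.10 × 2862.0 = 63250 C.
n(e⁻) = 63250/96485 = 0.6555 mol; theoretically n(Li) = 0.6555/1 = 0.6555 mol, m_theo = 4.549 g.
At 60.6 % efficiency, m_actual = 0.606 × 4.549 = 2.76 g.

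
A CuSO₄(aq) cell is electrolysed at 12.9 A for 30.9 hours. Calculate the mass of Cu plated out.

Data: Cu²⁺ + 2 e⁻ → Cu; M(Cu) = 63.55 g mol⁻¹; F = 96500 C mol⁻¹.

Q = I·t = 12.90 A × 111240 s = 1435000 C.
n(e⁻) = Q/F = 1435000 / 96500 = 14.87 mol.
Cu²⁺ + 2 e⁻ → Cu, so n(Cu) = n(e⁻)/2 = 7.435 mol.
m = n·M = 7.435 × 63.55 = 473 g.

473 g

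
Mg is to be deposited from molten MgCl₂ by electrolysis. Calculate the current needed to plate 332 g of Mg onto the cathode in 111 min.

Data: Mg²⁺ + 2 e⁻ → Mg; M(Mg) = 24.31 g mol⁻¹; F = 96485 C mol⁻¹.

n(Mg) = 332 / 24.31 = 13.66 mol.
n(e⁻) = 2 × 13.66 = 27.31 mol.
Q = n(e⁻)·F = 27.31 × 96485 = 2635000 C.
I = Q/t = 2635000 / 6660.0 s = 396 A.

396 A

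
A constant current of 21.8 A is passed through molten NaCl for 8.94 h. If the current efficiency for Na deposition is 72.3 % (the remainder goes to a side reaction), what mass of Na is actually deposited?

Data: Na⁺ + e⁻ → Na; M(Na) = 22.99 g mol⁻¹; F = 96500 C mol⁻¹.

Q = I·t = 21.80 × 32184 = 701600 C.
n(e⁻) = 701600/96500 = 7.271 mol; theoretically n(Na) = 7.271/1 = 7.271 mol, m_theo = 167.2 g.
At 72.3 % efficiency, m_actual = 0.723 × 167.2 = 121 g.

121 g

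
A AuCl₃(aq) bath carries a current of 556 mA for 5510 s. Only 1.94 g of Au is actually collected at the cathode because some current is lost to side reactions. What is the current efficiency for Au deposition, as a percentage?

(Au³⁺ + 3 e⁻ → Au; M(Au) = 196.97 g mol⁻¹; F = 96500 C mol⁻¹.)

93.1 %

Q = I·t = 0.5560 × 5510.0 = 3064 C; n(e⁻) = 3064/96500 = 0.03175 mol.
Theoretical n(Au) = n(e⁻)/3 = 0.01058 mol, i.e. m_theo = 0.01058 × 196.97 = 2.084 g.
Efficiency = m_actual / m_theo = 1.94 / 2.084 = 93.1 %.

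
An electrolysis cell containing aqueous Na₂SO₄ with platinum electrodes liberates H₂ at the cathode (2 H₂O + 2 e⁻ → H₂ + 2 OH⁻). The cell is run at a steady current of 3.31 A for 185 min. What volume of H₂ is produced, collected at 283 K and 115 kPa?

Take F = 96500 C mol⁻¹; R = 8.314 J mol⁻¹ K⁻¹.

3.89 L

Q = I·t = 3.310 A × 11100 s = 36740 C.
n(e⁻) = Q/F = 36740 / 96500 = 0.3807 mol.
2 electrons are transferred per H₂ molecule, so n(H₂) = 0.3807 / 2 = 0.1904 mol.
V = nRT/P = (0.1904 × 8.314 × 283) / (115 × 10³ Pa) = 0.00389 m³ = 3.89 L.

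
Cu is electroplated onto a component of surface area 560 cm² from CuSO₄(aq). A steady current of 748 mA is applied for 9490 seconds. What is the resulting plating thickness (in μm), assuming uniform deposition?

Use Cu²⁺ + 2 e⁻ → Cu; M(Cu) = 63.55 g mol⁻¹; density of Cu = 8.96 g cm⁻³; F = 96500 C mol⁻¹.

4.66 μm

Q = I·t = 0.7480 × 9490.0 = 7099 C; n(e⁻) = 0.07356 mol.
n(Cu) = n(e⁻)/2 = 0.03678 mol, so m = 0.03678 × 63.55 = 2.337 g.
Volume = m/ρ = 2.337 / 8.96 = 0.2609 cm³.
Thickness = V/A = 0.2609 / 560 = 4.66 × 10⁻⁴ cm = 4.66 μm.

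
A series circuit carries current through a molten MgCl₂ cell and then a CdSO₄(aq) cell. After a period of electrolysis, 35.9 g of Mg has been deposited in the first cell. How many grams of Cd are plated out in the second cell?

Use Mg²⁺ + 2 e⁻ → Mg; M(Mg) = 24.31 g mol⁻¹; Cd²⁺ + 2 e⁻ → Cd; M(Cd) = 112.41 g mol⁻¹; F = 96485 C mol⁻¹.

n(Mg) = 35.9 / 24.31 = 1.477 mol.
Since Mg²⁺ + 2 e⁻ → Mg, n(e⁻) passed = 2 × 1.477 = 2.954 mol.
Cells in series carry the same charge, so the same 2.954 mol of electrons passes through cell 2.
Cd²⁺ + 2 e⁻ → Cd, so n(Cd) = 2.954 / 2 = 1.477 mol.
m(Cd) = 1.477 × 112.41 = 166 g.

166 g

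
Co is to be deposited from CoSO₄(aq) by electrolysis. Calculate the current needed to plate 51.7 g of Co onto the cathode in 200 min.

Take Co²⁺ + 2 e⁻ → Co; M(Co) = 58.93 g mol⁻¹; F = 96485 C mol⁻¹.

n(Co) = 51.7 / 58.93 = 0.8773 mol.
n(e⁻) = 2 × 0.8773 = 1.755 mol.
Q = n(e⁻)·F = 1.755 × 96485 = 169300 C.
I = Q/t = 169300 / 12000 s = 14.1 A.

14.1 A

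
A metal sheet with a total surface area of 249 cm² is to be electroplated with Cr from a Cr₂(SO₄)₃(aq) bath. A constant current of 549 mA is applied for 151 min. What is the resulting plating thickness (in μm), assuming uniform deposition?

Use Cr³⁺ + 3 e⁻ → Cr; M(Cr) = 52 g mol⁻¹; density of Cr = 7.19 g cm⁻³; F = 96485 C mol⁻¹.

Q = I·t = 0.5490 × 9060.0 = 4974 C; n(e⁻) = 0.05155 mol.
n(Cr) = n(e⁻)/3 = 0.01718 mol, so m = 0.01718 × 52 = 0.8936 g.
Volume = m/ρ = 0.8936 / 7.19 = 0.1243 cm³.
Thickness = V/A = 0.1243 / 249 = 4.99 × 10⁻⁴ cm = 4.99 μm.

4.99 μm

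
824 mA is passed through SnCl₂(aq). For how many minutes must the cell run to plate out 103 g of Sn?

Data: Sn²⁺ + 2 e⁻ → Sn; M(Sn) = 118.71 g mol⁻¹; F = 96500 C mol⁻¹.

3390 min

n(Sn) = m/M = 103 / 118.71 = 0.8677 mol.
Each Sn atom requires 2 electrons, so n(e⁻) = 2 × 0.8677 = 1.735 mol.
Q = n(e⁻)·F = 1.735 × 96500 = 167500 C.
t = Q/I = 167500 / 0.8240 A = 203200 s = 3390 min.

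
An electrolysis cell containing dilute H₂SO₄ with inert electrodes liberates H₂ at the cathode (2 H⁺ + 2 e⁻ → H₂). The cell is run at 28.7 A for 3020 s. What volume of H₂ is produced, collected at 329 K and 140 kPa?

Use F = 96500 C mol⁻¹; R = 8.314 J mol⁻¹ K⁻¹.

8.77 L

Q = I·t = 28.70 A × 3020.0 s = 86670 C.
n(e⁻) = Q/F = 86670 / 96500 = 0.8982 mol.
2 electrons are transferred per H₂ molecule, so n(H₂) = 0.8982 / 2 = 0.4491 mol.
V = nRT/P = (0.4491 × 8.314 × 329) / (140 × 10³ Pa) = 0.00877 m³ = 8.77 L.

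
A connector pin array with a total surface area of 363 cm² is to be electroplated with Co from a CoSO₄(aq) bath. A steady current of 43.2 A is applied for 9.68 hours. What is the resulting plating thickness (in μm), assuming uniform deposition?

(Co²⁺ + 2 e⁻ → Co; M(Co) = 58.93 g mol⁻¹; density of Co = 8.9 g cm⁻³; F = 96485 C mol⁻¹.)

1420 μm

Q = I·t = 43.20 × 34848 = 1505000 C; n(e⁻) = 15.60 mol.
n(Co) = n(e⁻)/2 = 7.801 mol, so m = 7.801 × 58.93 = 459.7 g.
Volume = m/ρ = 459.7 / 8.9 = 51.66 cm³.
Thickness = V/A = 51.66 / 363 = 0.142 cm = 1420 μm.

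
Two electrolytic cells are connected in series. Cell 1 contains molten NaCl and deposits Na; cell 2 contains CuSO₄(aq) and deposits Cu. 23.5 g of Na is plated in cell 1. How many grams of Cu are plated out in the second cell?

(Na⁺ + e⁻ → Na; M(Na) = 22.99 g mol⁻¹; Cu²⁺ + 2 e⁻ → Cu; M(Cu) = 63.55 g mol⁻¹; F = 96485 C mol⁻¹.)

32.5 g

n(Na) = 23.5 / 22.99 = 1.022 mol.
Since Na⁺ + e⁻ → Na, n(e⁻) passed = 1 × 1.022 = 1.022 mol.
Cells in series carry the same charge, so the same 1.022 mol of electrons passes through cell 2.
Cu²⁺ + 2 e⁻ → Cu, so n(Cu) = 1.022 / 2 = 0.5111 mol.
m(Cu) = 0.5111 × 63.55 = 32.5 g.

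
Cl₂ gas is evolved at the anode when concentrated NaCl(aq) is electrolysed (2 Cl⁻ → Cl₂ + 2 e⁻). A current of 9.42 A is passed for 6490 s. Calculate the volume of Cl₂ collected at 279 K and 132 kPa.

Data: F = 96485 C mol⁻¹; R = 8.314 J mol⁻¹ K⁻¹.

Q = I·t = 9.420 A × 6490.0 s = 61140 C.
n(e⁻) = Q/F = 61140 / 96485 = 0.6336 mol.
2 electrons are transferred per Cl₂ molecule, so n(Cl₂) = 0.6336 / 2 = 0.3168 mol.
V = nRT/P = (0.3168 × 8.314 × 279) / (132 × 10³ Pa) = 0.00557 m³ = 5.57 L.

5.57 L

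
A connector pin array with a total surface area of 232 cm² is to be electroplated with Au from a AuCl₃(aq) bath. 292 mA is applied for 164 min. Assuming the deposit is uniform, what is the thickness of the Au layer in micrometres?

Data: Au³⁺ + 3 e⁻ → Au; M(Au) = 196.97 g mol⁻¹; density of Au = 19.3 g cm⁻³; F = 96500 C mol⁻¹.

Q = I·t = 0.2920 × 9840.0 = 2873 C; n(e⁻) = 0.02977 mol.
n(Au) = n(e⁻)/3 = 0.009925 mol, so m = 0.009925 × 196.97 = 1.955 g.
Volume = m/ρ = 1.955 / 19.3 = 0.1013 cm³.
Thickness = V/A = 0.1013 / 232 = 4.37 × 10⁻⁴ cm = 4.37 μm.

4.37 μm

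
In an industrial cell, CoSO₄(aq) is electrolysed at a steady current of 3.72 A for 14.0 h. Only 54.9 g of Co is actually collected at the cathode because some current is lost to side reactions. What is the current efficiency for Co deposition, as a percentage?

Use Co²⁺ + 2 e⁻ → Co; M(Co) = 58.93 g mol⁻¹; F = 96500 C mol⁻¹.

Q = I·t = 3.720 × 50400 = 187500 C; n(e⁻) = 187500/96500 = 1.943 mol.
Theoretical n(Co) = n(e⁻)/2 = 0.9714 mol, i.e. m_theo = 0.9714 × 58.93 = 57.25 g.
Efficiency = m_actual / m_theo = 54.9 / 57.25 = 95.9 %.

95.9 %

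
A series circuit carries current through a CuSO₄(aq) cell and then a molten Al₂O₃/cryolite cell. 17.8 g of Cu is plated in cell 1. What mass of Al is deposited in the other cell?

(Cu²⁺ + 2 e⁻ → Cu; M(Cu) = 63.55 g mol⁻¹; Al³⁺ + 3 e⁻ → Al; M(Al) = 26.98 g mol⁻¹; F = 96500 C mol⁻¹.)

5.04 g

n(Cu) = 17.8 / 63.55 = 0.2801 mol.
Since Cu²⁺ + 2 e⁻ → Cu, n(e⁻) passed = 2 × 0.2801 = 0.5602 mol.
Cells in series carry the same charge, so the same 0.5602 mol of electrons passes through cell 2.
Al³⁺ + 3 e⁻ → Al, so n(Al) = 0.5602 / 3 = 0.1867 mol.
m(Al) = 0.1867 × 26.98 = 5.04 g.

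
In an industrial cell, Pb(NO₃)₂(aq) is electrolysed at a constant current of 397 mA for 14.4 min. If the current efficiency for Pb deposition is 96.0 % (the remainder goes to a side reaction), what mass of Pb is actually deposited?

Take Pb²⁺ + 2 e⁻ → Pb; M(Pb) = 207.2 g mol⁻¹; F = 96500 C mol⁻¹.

Q = I·t = 0.3970 × 864.00 = 343.0 C.
n(e⁻) = 343.0/96500 = 0.003554 mol; theoretically n(Pb) = 0.003554/2 = 0.001777 mol, m_theo = 0.3682 g.
At 96.0 % efficiency, m_actual = 0.960 × 0.3682 = 0.354 g.

0.354 g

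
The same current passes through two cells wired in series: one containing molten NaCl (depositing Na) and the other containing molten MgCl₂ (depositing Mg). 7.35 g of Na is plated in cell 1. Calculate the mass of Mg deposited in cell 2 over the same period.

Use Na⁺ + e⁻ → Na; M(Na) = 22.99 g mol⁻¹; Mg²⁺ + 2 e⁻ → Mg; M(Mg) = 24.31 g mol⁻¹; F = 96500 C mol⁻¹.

n(Na) = 7.35 / 22.99 = 0.3197 mol.
Since Na⁺ + e⁻ → Na, n(e⁻) passed = 1 × 0.3197 = 0.3197 mol.
Cells in series carry the same charge, so the same 0.3197 mol of electrons passes through cell 2.
Mg²⁺ + 2 e⁻ → Mg, so n(Mg) = 0.3197 / 2 = 0.1599 mol.
m(Mg) = 0.1599 × 24.31 = 3.89 g.

3.89 g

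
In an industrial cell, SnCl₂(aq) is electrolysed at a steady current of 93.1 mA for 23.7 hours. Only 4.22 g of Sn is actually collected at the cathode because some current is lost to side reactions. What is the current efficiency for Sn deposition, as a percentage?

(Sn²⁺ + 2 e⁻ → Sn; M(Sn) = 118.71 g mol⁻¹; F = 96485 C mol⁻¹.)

86.4 %

Q = I·t = 0.09310 × 85320 = 7943 C; n(e⁻) = 7943/96485 = 0.08233 mol.
Theoretical n(Sn) = n(e⁻)/2 = 0.04116 mol, i.e. m_theo = 0.04116 × 118.71 = 4.887 g.
Efficiency = m_actual / m_theo = 4.22 / 4.887 = 86.4 %.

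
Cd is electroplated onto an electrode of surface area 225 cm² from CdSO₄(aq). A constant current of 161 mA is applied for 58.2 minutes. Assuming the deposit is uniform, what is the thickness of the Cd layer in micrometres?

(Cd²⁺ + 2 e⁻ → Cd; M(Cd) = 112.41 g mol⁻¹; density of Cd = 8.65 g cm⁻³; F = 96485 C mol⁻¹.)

Q = I·t = 0.1610 × 3492.0 = 562.2 C; n(e⁻) = 0.005827 mol.
n(Cd) = n(e⁻)/2 = 0.002913 mol, so m = 0.002913 × 112.41 = 0.3275 g.
Volume = m/ρ = 0.3275 / 8.65 = 0.03786 cm³.
Thickness = V/A = 0.03786 / 225 = 1.68 × 10⁻⁴ cm = 1.68 μm.

1.68 μm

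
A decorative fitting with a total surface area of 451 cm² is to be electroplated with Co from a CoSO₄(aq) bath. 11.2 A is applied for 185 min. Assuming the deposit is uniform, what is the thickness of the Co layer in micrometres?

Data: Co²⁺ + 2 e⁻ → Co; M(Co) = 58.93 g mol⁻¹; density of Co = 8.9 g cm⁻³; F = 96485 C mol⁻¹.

94.6 μm

Q = I·t = 11.20 × 11100 = 124300 C; n(e⁻) = 1.288 mol.
n(Co) = n(e⁻)/2 = 0.6442 mol, so m = 0.6442 × 58.93 = 37.97 g.
Volume = m/ρ = 37.97 / 8.9 = 4.266 cm³.
Thickness = V/A = 4.266 / 451 = 0.00946 cm = 94.6 μm.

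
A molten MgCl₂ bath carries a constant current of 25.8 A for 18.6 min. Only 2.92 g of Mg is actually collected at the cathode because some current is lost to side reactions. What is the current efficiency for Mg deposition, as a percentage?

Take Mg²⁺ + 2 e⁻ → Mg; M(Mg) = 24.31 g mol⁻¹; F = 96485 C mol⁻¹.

Q = I·t = 25.80 × 1116.0 = 28790 C; n(e⁻) = 28790/96485 = 0.2984 mol.
Theoretical n(Mg) = n(e⁻)/2 = 0.1492 mol, i.e. m_theo = 0.1492 × 24.31 = 3.627 g.
Efficiency = m_actual / m_theo = 2.92 / 3.627 = 80.5 %.

80.5 %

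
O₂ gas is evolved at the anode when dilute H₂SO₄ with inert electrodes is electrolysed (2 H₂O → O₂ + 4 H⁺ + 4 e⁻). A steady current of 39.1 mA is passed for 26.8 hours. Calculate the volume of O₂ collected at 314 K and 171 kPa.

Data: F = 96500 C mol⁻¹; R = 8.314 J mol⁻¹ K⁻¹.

Q = I·t = 0.03910 A × 96480 s = 3772 C.
n(e⁻) = Q/F = 3772 / 96500 = 0.03909 mol.
4 electrons are transferred per O₂ molecule, so n(O₂) = 0.03909 / 4 = 0.009773 mol.
V = nRT/P = (0.009773 × 8.314 × 314) / (171 × 10³ Pa) = 1.49 × 10⁻⁴ m³ = 0.149 L.

0.149 L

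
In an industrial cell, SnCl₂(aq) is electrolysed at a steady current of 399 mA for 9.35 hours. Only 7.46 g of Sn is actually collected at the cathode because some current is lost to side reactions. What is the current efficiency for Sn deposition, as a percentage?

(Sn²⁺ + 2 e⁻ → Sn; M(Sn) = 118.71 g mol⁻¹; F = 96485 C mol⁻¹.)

90.3 %

Q = I·t = 0.3990 × 33660 = 13430 C; n(e⁻) = 13430/96485 = 0.1392 mol.
Theoretical n(Sn) = n(e⁻)/2 = 0.06960 mol, i.e. m_theo = 0.06960 × 118.71 = 8.262 g.
Efficiency = m_actual / m_theo = 7.46 / 8.262 = 90.3 %.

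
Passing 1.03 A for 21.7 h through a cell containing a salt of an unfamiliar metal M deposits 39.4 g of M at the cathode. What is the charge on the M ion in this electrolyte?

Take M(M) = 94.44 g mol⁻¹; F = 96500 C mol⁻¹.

Q = I·t = 1.030 A × 78120 s = 80460 C, so n(e⁻) = 80460/96500 = 0.8338 mol.
n(M) deposited = 39.4 / 94.44 = 0.4172 mol.
Electrons per atom = n(e⁻)/n(M) = 0.8338 / 0.4172 = 2.00 ≈ 2, so the ion is M²⁺.

+2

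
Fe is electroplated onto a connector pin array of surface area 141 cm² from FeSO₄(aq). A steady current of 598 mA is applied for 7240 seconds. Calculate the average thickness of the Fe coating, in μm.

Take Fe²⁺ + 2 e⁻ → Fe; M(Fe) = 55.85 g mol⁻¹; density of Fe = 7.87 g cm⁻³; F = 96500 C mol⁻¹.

11.3 μm

Q = I·t = 0.5980 × 7240.0 = 4330 C; n(e⁻) = 0.04487 mol.
n(Fe) = n(e⁻)/2 = 0.02243 mol, so m = 0.02243 × 55.85 = 1.253 g.
Volume = m/ρ = 1.253 / 7.87 = 0.1592 cm³.
Thickness = V/A = 0.1592 / 141 = 0.00113 cm = 11.3 μm.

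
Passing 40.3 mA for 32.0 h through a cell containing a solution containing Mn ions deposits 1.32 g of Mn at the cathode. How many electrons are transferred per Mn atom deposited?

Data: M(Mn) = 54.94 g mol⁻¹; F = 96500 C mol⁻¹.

2

Q = I·t = 0.04030 A × 115200 s = 4643 C, so n(e⁻) = 4643/96500 = 0.04811 mol.
n(Mn) deposited = 1.32 / 54.94 = 0.02403 mol.
Electrons per atom = n(e⁻)/n(Mn) = 0.04811 / 0.02403 = 2.00 ≈ 2, so the ion is Mn²⁺.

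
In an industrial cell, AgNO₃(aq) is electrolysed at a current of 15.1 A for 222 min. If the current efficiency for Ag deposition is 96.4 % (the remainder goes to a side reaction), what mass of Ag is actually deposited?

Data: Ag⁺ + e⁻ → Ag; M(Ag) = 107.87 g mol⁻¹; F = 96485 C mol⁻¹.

217 g

Q = I·t = 15.10 × 13320 = 201100 C.
n(e⁻) = 201100/96485 = 2.085 mol; theoretically n(Ag) = 2.085/1 = 2.085 mol, m_theo = 224.9 g.
At 96.4 % efficiency, m_actual = 0.964 × 224.9 = 217 g.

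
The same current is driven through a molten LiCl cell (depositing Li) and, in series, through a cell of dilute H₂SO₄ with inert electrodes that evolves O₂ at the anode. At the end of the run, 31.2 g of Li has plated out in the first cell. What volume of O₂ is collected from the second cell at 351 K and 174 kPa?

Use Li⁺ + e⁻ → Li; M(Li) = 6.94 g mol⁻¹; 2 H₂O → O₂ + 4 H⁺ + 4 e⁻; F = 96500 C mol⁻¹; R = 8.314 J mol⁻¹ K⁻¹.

n(Li) = 31.2 / 6.94 = 4.496 mol, so n(e⁻) = 1 × 4.496 = 4.496 mol.
The cells are in series, so the same 4.496 mol of electrons passes through the second cell.
2 H₂O → O₂ + 4 H⁺ + 4 e⁻ — 4 mol e⁻ per mol O₂, so n(O₂) = 4.496/4 = 1.124 mol.
V = nRT/P = (1.124 × 8.314 × 351) / (174 × 10³) = 0.0188 m³ = 18.8 L.

18.8 L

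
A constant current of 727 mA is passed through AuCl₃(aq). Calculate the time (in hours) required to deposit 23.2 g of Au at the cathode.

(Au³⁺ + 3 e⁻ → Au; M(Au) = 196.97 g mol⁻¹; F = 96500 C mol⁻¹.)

n(Au) = m/M = 23.2 / 196.97 = 0.1178 mol.
Each Au atom requires 3 electrons, so n(e⁻) = 3 × 0.1178 = 0.3534 mol.
Q = n(e⁻)·F = 0.3534 × 96500 = 34100 C.
t = Q/I = 34100 / 0.7270 A = 46900 s = 13.0 h.

13.0 h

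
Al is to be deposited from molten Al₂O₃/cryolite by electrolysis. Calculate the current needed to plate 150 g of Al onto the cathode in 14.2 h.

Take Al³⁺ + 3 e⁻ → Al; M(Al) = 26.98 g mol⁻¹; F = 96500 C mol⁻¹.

31.5 A

n(Al) = 150 / 26.98 = 5.560 mol.
n(e⁻) = 3 × 5.560 = 16.68 mol.
Q = n(e⁻)·F = 16.68 × 96500 = 1610000 C.
I = Q/t = 1610000 / 51120 s = 31.5 A.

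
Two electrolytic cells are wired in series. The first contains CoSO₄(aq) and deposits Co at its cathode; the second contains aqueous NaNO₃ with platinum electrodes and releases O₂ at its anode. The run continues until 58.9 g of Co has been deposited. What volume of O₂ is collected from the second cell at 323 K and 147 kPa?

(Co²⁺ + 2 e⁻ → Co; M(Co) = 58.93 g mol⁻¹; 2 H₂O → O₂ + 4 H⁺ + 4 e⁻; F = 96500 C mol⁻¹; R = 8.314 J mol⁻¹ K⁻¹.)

9.13 L

n(Co) = 58.9 / 58.93 = 0.9995 mol, so n(e⁻) = 2 × 0.9995 = 1.999 mol.
The cells are in series, so the same 1.999 mol of electrons passes through the second cell.
2 H₂O → O₂ + 4 H⁺ + 4 e⁻ — 4 mol e⁻ per mol O₂, so n(O₂) = 1.999/4 = 0.4997 mol.
V = nRT/P = (0.4997 × 8.314 × 323) / (147 × 10³) = 0.00913 m³ = 9.13 L.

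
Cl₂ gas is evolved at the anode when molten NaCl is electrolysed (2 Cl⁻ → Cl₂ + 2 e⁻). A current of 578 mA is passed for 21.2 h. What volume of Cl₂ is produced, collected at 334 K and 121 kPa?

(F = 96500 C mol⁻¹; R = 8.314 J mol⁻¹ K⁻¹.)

Q = I·t = 0.5780 A × 76320 s = 44110 C.
n(e⁻) = Q/F = 44110 / 96500 = 0.4571 mol.
2 electrons are transferred per Cl₂ molecule, so n(Cl₂) = 0.4571 / 2 = 0.2286 mol.
V = nRT/P = (0.2286 × 8.314 × 334) / (121 × 10³ Pa) = 0.00525 m³ = 5.25 L.

5.25 L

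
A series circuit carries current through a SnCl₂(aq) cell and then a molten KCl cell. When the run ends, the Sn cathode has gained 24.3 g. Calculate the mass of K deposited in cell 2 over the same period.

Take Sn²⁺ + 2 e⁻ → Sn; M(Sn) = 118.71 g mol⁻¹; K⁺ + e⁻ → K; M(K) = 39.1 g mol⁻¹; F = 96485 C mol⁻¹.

n(Sn) = 24.3 / 118.71 = 0.2047 mol.
Since Sn²⁺ + 2 e⁻ → Sn, n(e⁻) passed = 2 × 0.2047 = 0.4094 mol.
Cells in series carry the same charge, so the same 0.4094 mol of electrons passes through cell 2.
K⁺ + e⁻ → K, so n(K) = 0.4094 / 1 = 0.4094 mol.
m(K) = 0.4094 × 39.1 = 16.0 g.

16.0 g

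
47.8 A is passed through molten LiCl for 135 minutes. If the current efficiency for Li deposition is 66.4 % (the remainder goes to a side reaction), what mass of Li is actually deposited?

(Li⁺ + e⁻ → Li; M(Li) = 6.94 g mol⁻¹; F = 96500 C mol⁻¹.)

18.5 g

Q = I·t = 47.80 × 8100.0 = 387200 C.
n(e⁻) = 387200/96500 = 4.012 mol; theoretically n(Li) = 4.012/1 = 4.012 mol, m_theo = 27.84 g.
At 66.4 % efficiency, m_actual = 0.664 × 27.84 = 18.5 g.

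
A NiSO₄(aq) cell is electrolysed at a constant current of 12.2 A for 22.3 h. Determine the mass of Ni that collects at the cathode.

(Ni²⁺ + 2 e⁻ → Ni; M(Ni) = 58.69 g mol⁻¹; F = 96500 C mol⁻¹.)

Q = I·t = 12.20 A × 80280 s = 979400 C.
n(e⁻) = Q/F = 979400 / 96500 = 10.15 mol.
Ni²⁺ + 2 e⁻ → Ni, so n(Ni) = n(e⁻)/2 = 5.075 mol.
m = n·M = 5.075 × 58.69 = 298 g.

298 g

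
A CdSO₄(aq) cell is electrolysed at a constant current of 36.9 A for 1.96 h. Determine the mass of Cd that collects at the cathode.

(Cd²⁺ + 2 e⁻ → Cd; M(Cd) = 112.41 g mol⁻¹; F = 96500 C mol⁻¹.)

Q = I·t = 36.90 A × 7056.0 s = 260400 C.
n(e⁻) = Q/F = 260400 / 96500 = 2.698 mol.
Cd²⁺ + 2 e⁻ → Cd, so n(Cd) = n(e⁻)/2 = 1.349 mol.
m = n·M = 1.349 × 112.41 = 152 g.

152 g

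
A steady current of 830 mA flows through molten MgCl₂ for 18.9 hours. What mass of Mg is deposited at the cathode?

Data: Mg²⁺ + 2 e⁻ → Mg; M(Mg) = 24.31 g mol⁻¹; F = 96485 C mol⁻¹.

7.11 g

Q = I·t = 0.8300 A × 68040 s = 56470 C.
n(e⁻) = Q/F = 56470 / 96485 = 0.5853 mol.
Mg²⁺ + 2 e⁻ → Mg, so n(Mg) = n(e⁻)/2 = 0.2927 mol.
m = n·M = 0.2927 × 24.31 = 7.11 g.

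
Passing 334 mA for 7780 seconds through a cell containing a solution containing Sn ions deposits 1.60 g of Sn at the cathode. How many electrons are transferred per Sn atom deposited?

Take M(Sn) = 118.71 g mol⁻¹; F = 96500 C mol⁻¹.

Q = I·t = 0.3340 A × 7780.0 s = 2599 C, so n(e⁻) = 2599/96500 = 0.02693 mol.
n(Sn) deposited = 1.60 / 118.71 = 0.01348 mol.
Electrons per atom = n(e⁻)/n(Sn) = 0.02693 / 0.01348 = 2.00 ≈ 2, so the ion is Sn²⁺.

2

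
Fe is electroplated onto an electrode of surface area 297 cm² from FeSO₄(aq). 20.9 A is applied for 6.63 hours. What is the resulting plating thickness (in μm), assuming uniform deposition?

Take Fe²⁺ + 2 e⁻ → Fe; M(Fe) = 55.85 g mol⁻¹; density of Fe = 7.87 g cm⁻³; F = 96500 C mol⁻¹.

618 μm

Q = I·t = 20.90 × 23868 = 498800 C; n(e⁻) = 5.169 mol.
n(Fe) = n(e⁻)/2 = 2.585 mol, so m = 2.585 × 55.85 = 144.4 g.
Volume = m/ρ = 144.4 / 7.87 = 18.34 cm³.
Thickness = V/A = 18.34 / 297 = 0.0618 cm = 618 μm.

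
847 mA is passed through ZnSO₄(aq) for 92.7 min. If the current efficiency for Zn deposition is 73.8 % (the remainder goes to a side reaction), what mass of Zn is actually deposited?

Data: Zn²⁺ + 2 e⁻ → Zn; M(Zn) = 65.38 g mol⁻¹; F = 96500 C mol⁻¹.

1.18 g

Q = I·t = 0.8470 × 5562.0 = 4711 C.
n(e⁻) = 4711/96500 = 0.04882 mol; theoretically n(Zn) = 0.04882/2 = 0.02441 mol, m_theo = 1.596 g.
At 73.8 % efficiency, m_actual = 0.738 × 1.596 = 1.18 g.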